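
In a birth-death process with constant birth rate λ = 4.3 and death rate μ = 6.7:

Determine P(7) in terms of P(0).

For constant rates: P(n)/P(0) = (λ/μ)^n
P(7)/P(0) = (4.3/6.7)^7 = 0.6418^7 = 0.04485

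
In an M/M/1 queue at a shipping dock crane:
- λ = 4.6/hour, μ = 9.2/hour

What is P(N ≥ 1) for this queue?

ρ = λ/μ = 4.6/9.2 = 0.5000
P(N ≥ n) = ρⁿ
P(N ≥ 1) = 0.5000^1
P(N ≥ 1) = 0.5000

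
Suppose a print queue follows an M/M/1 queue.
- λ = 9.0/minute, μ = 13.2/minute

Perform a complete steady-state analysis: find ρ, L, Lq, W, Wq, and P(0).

Step 1: ρ = λ/μ = 9.0/13.2 = 0.6818
Step 2: L = λ/(μ-λ) = 9.0/4.20 = 2.1429
Step 3: Lq = λ²/(μ(μ-λ)) = 81.00/(13.2×4.20) = 1.4610
Step 4: W = 1/(μ-λ) = 1/4.20 = 0.2381
Step 5: Wq = λ/(μ(μ-λ)) = 9.0/(13.2×4.20) = 0.1623
Step 6: P(0) = 1-ρ = 0.3182
Verify: L = λW = 9.0×0.2381 = 2.1429 ✔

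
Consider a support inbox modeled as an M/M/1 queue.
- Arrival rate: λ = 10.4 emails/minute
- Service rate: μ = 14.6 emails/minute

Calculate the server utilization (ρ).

Server utilization: ρ = λ/μ
ρ = 10.4/14.6 = 0.7123
The server is busy 71.23% of the time.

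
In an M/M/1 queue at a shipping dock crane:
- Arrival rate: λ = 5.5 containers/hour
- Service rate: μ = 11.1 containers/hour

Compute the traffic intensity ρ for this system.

Server utilization: ρ = λ/μ
ρ = 5.5/11.1 = 0.4955
The server is busy 49.55% of the time.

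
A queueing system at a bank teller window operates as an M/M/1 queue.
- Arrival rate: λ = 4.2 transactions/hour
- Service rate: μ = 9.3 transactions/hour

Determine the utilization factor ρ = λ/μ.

Server utilization: ρ = λ/μ
ρ = 4.2/9.3 = 0.4516
The server is busy 45.16% of the time.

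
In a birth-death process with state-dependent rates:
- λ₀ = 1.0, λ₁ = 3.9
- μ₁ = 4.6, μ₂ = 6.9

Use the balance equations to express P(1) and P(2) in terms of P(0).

Balance equations:
State 0: λ₀P₀ = μ₁P₁ → P₁ = (λ₀/μ₁)P₀ = (1.0/4.6)P₀ = 0.2174P₀
State 1: P₂ = (λ₀λ₁)/(μ₁μ₂)P₀ = (1.0×3.9)/(4.6×6.9)P₀ = 0.1229P₀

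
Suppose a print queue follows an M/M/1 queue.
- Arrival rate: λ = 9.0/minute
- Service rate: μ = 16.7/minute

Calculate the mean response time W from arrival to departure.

First, compute utilization: ρ = λ/μ = 9.0/16.7 = 0.5389
For M/M/1: W = 1/(μ-λ)
W = 1/(16.7-9.0) = 1/7.70
W = 0.1299 minutes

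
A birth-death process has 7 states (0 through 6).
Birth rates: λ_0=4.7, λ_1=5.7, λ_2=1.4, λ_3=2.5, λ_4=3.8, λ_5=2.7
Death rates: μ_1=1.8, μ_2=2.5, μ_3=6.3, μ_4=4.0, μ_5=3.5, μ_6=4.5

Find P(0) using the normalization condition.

Ratios P(n)/P(0) = (λ₀···λₙ₋₁)/(μ₁···μₙ):
P(1)/P(0) = (4.7)/(1.8) = 2.6111
P(2)/P(0) = (4.7×5.7)/(1.8×2.5) = 5.9533
P(3)/P(0) = (4.7×5.7×1.4)/(1.8×2.5×6.3) = 1.3230
P(4)/P(0) = (4.7×5.7×1.4×2.5)/(1.8×2.5×6.3×4.0) = 0.8269
P(5)/P(0) = (4.7×5.7×1.4×2.5×3.8)/(1.8×2.5×6.3×4.0×3.5) = 0.8977
P(6)/P(0) = (4.7×5.7×1.4×2.5×3.8×2.7)/(1.8×2.5×6.3×4.0×3.5×4.5) = 0.5386

Normalization: ∑ P(n) = 1
P(0) × (1.0000 + 2.6111 + 5.9533 + 1.3230 + 0.8269 + 0.8977 + 0.5386) = 1
P(0) × 13.1506 = 1
P(0) = 1/13.1506 = 0.07604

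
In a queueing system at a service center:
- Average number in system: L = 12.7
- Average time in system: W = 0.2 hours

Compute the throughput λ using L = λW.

Little's Law: L = λW, so λ = L/W
λ = 12.7/0.2 = 63.5000 customers/hour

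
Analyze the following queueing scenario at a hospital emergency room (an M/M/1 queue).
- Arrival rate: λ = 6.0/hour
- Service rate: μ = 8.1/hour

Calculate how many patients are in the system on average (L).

ρ = λ/μ = 6.0/8.1 = 0.7407
For M/M/1: L = λ/(μ-λ)
L = 6.0/(8.1-6.0) = 6.0/2.10
L = 2.8571 patients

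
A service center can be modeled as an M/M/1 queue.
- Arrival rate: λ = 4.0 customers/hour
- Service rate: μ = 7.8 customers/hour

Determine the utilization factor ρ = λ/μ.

Server utilization: ρ = λ/μ
ρ = 4.0/7.8 = 0.5128
The server is busy 51.28% of the time.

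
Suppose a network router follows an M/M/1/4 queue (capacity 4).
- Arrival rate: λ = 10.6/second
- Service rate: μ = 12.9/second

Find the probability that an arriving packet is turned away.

ρ = λ/μ = 10.6/12.9 = 0.8217
P₀ = (1-ρ)/(1-ρ^(K+1)) = (1-0.8217)/(1-0.8217^5) = 0.1783/0.6254 = 0.2851
P_K = P₀×ρ^K = 0.2851 × 0.8217^4 = 0.2851 × 0.4559 = 0.1300
Blocking probability = 13.00%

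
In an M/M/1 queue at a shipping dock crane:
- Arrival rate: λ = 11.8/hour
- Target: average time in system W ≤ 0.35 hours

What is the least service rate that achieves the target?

For M/M/1: W = 1/(μ-λ)
Need W ≤ 0.35, so 1/(μ-λ) ≤ 0.35
μ - λ ≥ 1/0.35 = 2.8571
μ ≥ 11.8 + 2.8571 = 14.6571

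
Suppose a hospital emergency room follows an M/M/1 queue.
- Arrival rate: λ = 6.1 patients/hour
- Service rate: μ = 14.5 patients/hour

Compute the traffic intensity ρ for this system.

Server utilization: ρ = λ/μ
ρ = 6.1/14.5 = 0.4207
The server is busy 42.07% of the time.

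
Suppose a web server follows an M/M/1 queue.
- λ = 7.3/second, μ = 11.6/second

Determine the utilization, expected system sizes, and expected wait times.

Step 1: ρ = λ/μ = 7.3/11.6 = 0.6293
Step 2: L = λ/(μ-λ) = 7.3/4.30 = 1.6977
Step 3: Lq = λ²/(μ(μ-λ)) = 53.29/(11.6×4.30) = 1.0684
Step 4: W = 1/(μ-λ) = 1/4.30 = 0.23256
Step 5: Wq = λ/(μ(μ-λ)) = 7.3/(11.6×4.30) = 0.1464
Step 6: P(0) = 1-ρ = 0.3707
Verify: L = λW = 7.3×0.23256 = 1.6977 ✔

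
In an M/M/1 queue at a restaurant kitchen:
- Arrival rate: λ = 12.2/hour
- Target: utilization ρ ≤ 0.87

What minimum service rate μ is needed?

ρ = λ/μ, so μ = λ/ρ
μ ≥ 12.2/0.87 = 14.0230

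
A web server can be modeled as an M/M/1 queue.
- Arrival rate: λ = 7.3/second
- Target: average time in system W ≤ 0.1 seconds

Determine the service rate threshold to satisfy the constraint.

For M/M/1: W = 1/(μ-λ)
Need W ≤ 0.1, so 1/(μ-λ) ≤ 0.1
μ - λ ≥ 1/0.1 = 10.0000
μ ≥ 7.3 + 10.0000 = 17.3000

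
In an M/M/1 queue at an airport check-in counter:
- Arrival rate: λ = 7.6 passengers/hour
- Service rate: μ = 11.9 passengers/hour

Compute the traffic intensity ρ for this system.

Server utilization: ρ = λ/μ
ρ = 7.6/11.9 = 0.6387
The server is busy 63.87% of the time.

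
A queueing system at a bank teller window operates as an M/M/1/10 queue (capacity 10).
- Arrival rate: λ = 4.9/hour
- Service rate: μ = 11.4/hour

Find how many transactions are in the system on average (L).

ρ = λ/μ = 4.9/11.4 = 0.42982
P₀ = (1-ρ)/(1-ρ^(K+1)) = (1-0.42982)/(1-0.42982^11) = 0.57018/0.99991 = 0.5702
P_K = P₀×ρ^K = 0.5702 × 0.42982^10 = 0.5702 × 0.0002152 = 0.0001227
L = ρ[1 - (K+1)ρ^K + Kρ^(K+1)] / [(1-ρ)(1-ρ^(K+1))]
L = 0.42982 × (1 - 11×0.0002152 + 10×0.00009250) / ((1 - 0.42982) × (1 - 0.00009250)) = 0.7528 transactions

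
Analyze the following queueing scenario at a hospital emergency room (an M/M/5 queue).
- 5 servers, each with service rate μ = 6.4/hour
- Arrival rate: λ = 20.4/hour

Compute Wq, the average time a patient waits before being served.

Traffic intensity: ρ = λ/(cμ) = 20.4/(5×6.4) = 0.6375
Since ρ = 0.6375 < 1, system is stable.
Offered load a = λ/μ = cρ = 20.4/6.4 = 3.1875
P₀ = [ Σₙ₌₀^4 aⁿ/n! + a^5/(5!(1-ρ)) ]⁻¹
Σ = a^0/0! + a^1/1! + a^2/2! + a^3/3! + a^4/4! = 1.0000 + 3.1875 + 5.0801 + 5.3976 + 4.3012 = 18.9664
a^5/(5!(1-ρ)) = 329.0417/(120 × 0.3625) = 7.5642
P₀ = 1/(18.9664 + 7.5642) = 0.03769
Lq = P₀·a^5·ρ / (5!(1-ρ)²) = 0.03769 × 329.0417 × 0.6375 / (120 × 0.1314) = 0.5014
Wq = Lq/λ = 0.5014/20.4 = 0.02458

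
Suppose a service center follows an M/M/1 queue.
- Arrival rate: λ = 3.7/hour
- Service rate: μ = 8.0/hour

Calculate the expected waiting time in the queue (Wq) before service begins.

First, compute utilization: ρ = λ/μ = 3.7/8.0 = 0.4625
For M/M/1: Wq = λ/(μ(μ-λ))
Wq = 3.7/(8.0 × (8.0-3.7))
Wq = 3.7/(8.0 × 4.30)
Wq = 0.1076 hours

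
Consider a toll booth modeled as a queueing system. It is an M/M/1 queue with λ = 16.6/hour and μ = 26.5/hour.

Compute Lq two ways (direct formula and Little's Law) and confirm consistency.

Method 1 (direct): Lq = λ²/(μ(μ-λ)) = 275.56/(26.5 × 9.90) = 1.0504

Method 2 (Little's Law):
W = 1/(μ-λ) = 1/9.90 = 0.1010101
Wq = W - 1/μ = 0.1010101 - 0.03773585 = 0.0632743
Lq = λWq = 16.6 × 0.0632743 = 1.0504 ✔ (matches Method 1)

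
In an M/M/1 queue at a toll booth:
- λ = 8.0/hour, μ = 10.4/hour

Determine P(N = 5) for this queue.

ρ = λ/μ = 8.0/10.4 = 0.7692
P(n) = (1-ρ)ρⁿ
P(5) = (1-0.7692) × 0.7692^5
P(5) = 0.2308 × 0.2693
P(5) = 0.06215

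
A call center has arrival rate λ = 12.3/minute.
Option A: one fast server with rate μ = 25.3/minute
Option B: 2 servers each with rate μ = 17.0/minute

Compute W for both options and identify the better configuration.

Option A: single server μ = 25.3 (M/M/1)
  ρ_A = 12.3/25.3 = 0.4862
  W_A = 1/(μ-λ) = 1/(25.3-12.3) = 1/13.00 = 0.07692

Option B: 2 servers μ = 17.0 (M/M/2)
  ρ_B = λ/(cμ) = 12.3/(2×17.0) = 0.3618
  Offered load a = λ/μ = cρ = 12.3/17.0 = 0.7235
  P₀ = [ Σₙ₌₀^1 aⁿ/n! + a^2/(2!(1-ρ)) ]⁻¹
  Σ = a^0/0! + a^1/1! = 1.0000 + 0.7235 = 1.7235
  a^2/(2!(1-ρ)) = 0.5235/(2 × 0.6382) = 0.4101
  P₀ = 1/(1.7235 + 0.4101) = 0.4687
  Lq = P₀·a^2·ρ / (2!(1-ρ)²) = 0.46868 × 0.52349 × 0.36176 / (2 × 0.40734) = 0.1089
  Wq_B = Lq/λ = 0.10895/12.3 = 0.008858
  W_B = Wq_B + 1/μ = 0.008858 + 0.05882 = 0.06768

Since W_B = 0.06768 < W_A = 0.07692, Option B (multiple servers) has the shorter time in system.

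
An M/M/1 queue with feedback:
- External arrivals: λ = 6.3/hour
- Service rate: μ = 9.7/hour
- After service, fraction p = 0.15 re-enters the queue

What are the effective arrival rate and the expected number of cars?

Effective arrival rate: λ_eff = λ/(1-p) = 6.3/(1-0.15) = 6.3/0.85 = 7.4118
ρ = λ_eff/μ = 7.4118/9.7 = 0.7641
L = ρ/(1-ρ) = 0.7641/(1-0.7641) = 3.2391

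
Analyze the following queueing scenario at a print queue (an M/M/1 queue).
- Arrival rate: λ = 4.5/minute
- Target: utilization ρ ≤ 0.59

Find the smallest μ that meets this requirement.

ρ = λ/μ, so μ = λ/ρ
μ ≥ 4.5/0.59 = 7.6271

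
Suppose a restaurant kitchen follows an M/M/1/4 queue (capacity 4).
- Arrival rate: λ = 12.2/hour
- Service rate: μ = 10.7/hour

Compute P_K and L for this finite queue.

ρ = λ/μ = 12.2/10.7 = 1.140187
P₀ = (1-ρ)/(1-ρ^(K+1)) = (1-1.140187)/(1-1.140187^5) = -0.1402/-0.9270 = 0.1512
P_K = P₀×ρ^K = 0.15123 × 1.140187^4 = 0.15123 × 1.6901 = 0.2556
Blocking probability P_4 = 0.2556 (25.56%)
L = ρ[1 - (K+1)ρ^K + Kρ^(K+1)] / [(1-ρ)(1-ρ^(K+1))]
L = 1.140187 × (1 - 5×1.690069 + 4×1.926994) / ((1 - 1.140187) × (1 - 1.926994)) = 2.2604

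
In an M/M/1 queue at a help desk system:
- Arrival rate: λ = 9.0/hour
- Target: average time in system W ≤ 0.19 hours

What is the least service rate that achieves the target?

For M/M/1: W = 1/(μ-λ)
Need W ≤ 0.19, so 1/(μ-λ) ≤ 0.19
μ - λ ≥ 1/0.19 = 5.2632
μ ≥ 9.0 + 5.2632 = 14.2632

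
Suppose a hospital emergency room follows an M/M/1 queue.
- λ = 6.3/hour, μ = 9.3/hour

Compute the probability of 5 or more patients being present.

ρ = λ/μ = 6.3/9.3 = 0.67742
P(N ≥ n) = ρⁿ
P(N ≥ 5) = 0.67742^5
P(N ≥ 5) = 0.1427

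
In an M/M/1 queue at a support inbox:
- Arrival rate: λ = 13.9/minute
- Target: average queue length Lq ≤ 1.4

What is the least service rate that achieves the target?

For M/M/1: Lq = λ²/(μ(μ-λ))
Need Lq ≤ 1.4, i.e. μ(μ-λ) ≥ λ²/1.4
μ² - 13.9μ - 193.21/1.4 ≥ 0  →  μ² - 13.9μ - 138.00714 ≥ 0
Quadratic formula (positive root): μ = [λ + √(λ² + 4×138.00714)]/2
Discriminant: 193.21 + 4×138.00714 = 745.2386, √745.2386 = 27.29906
μ ≥ (13.9 + 27.29906)/2 = 20.5995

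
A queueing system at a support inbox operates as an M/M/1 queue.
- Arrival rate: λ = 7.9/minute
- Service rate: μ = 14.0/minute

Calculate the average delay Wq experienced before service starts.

First, compute utilization: ρ = λ/μ = 7.9/14.0 = 0.5643
For M/M/1: Wq = λ/(μ(μ-λ))
Wq = 7.9/(14.0 × (14.0-7.9))
Wq = 7.9/(14.0 × 6.10)
Wq = 0.09251 minutes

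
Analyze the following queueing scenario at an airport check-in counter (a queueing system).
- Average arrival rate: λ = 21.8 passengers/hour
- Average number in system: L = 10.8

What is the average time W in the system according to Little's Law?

Little's Law: L = λW, so W = L/λ
W = 10.8/21.8 = 0.4954 hours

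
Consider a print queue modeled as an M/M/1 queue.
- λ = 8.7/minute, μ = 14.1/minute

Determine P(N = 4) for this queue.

ρ = λ/μ = 8.7/14.1 = 0.6170
P(n) = (1-ρ)ρⁿ
P(4) = (1-0.6170) × 0.6170^4
P(4) = 0.383000 × 0.144924
P(4) = 0.05551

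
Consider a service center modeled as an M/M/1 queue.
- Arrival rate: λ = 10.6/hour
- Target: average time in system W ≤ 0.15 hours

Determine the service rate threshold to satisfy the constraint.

For M/M/1: W = 1/(μ-λ)
Need W ≤ 0.15, so 1/(μ-λ) ≤ 0.15
μ - λ ≥ 1/0.15 = 6.6667
μ ≥ 10.6 + 6.6667 = 17.2667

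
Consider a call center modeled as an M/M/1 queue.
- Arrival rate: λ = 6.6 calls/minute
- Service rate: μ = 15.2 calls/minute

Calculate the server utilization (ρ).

Server utilization: ρ = λ/μ
ρ = 6.6/15.2 = 0.4342
The server is busy 43.42% of the time.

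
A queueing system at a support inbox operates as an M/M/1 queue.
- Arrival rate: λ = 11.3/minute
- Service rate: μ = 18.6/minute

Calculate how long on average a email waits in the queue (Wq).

First, compute utilization: ρ = λ/μ = 11.3/18.6 = 0.6075
For M/M/1: Wq = λ/(μ(μ-λ))
Wq = 11.3/(18.6 × (18.6-11.3))
Wq = 11.3/(18.6 × 7.30)
Wq = 0.08322 minutes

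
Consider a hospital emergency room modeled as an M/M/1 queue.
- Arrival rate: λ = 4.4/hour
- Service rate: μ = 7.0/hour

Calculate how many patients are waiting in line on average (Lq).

ρ = λ/μ = 4.4/7.0 = 0.6286
For M/M/1: Lq = λ²/(μ(μ-λ))
Lq = 19.36/(7.0 × 2.60)
Lq = 1.0637 patients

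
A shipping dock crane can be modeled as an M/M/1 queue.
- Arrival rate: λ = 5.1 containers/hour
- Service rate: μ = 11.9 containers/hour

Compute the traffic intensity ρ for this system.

Server utilization: ρ = λ/μ
ρ = 5.1/11.9 = 0.4286
The server is busy 42.86% of the time.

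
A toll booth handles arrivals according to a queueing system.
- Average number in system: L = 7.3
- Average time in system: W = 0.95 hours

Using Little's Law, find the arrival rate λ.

Little's Law: L = λW, so λ = L/W
λ = 7.3/0.95 = 7.6842 vehicles/hour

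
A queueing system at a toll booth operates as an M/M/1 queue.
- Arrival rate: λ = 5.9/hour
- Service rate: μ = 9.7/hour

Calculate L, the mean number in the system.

ρ = λ/μ = 5.9/9.7 = 0.6082
For M/M/1: L = λ/(μ-λ)
L = 5.9/(9.7-5.9) = 5.9/3.80
L = 1.5526 vehicles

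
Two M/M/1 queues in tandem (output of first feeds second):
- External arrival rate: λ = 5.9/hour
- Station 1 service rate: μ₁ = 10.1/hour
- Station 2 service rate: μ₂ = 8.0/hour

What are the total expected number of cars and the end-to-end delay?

By Jackson's theorem, each station behaves as independent M/M/1.
Station 1: ρ₁ = 5.9/10.1 = 0.5842, L₁ = ρ₁/(1-ρ₁) = λ/(μ₁-λ) = 5.9/4.20 = 1.4048
Station 2: ρ₂ = 5.9/8.0 = 0.7375, L₂ = ρ₂/(1-ρ₂) = λ/(μ₂-λ) = 5.9/2.10 = 2.8095
Total: L = L₁ + L₂ = 1.4048 + 2.8095 = 4.2143
W = L/λ = 4.2143/5.9 = 0.7143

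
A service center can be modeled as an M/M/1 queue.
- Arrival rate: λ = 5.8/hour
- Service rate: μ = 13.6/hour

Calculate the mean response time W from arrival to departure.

First, compute utilization: ρ = λ/μ = 5.8/13.6 = 0.4265
For M/M/1: W = 1/(μ-λ)
W = 1/(13.6-5.8) = 1/7.80
W = 0.1282 hours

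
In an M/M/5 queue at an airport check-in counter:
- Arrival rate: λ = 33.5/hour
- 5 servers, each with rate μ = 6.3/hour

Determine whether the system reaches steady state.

Stability requires ρ = λ/(cμ) < 1
ρ = 33.5/(5 × 6.3) = 33.5/31.50 = 1.0635
Since 1.0635 ≥ 1, the system is UNSTABLE.
Need c > λ/μ = 33.5/6.3 = 5.32.
Minimum servers needed: c = 6.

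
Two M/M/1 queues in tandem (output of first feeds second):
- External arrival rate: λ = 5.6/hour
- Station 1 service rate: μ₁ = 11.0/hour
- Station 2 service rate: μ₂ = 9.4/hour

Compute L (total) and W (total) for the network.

By Jackson's theorem, each station behaves as independent M/M/1.
Station 1: ρ₁ = 5.6/11.0 = 0.5091, L₁ = ρ₁/(1-ρ₁) = λ/(μ₁-λ) = 5.6/5.40 = 1.0370
Station 2: ρ₂ = 5.6/9.4 = 0.5957, L₂ = ρ₂/(1-ρ₂) = λ/(μ₂-λ) = 5.6/3.80 = 1.4737
Total: L = L₁ + L₂ = 1.0370 + 1.4737 = 2.5107
W = L/λ = 2.5107/5.6 = 0.4483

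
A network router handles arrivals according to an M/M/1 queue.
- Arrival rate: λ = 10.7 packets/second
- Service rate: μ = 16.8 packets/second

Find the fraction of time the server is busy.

Server utilization: ρ = λ/μ
ρ = 10.7/16.8 = 0.6369
The server is busy 63.69% of the time.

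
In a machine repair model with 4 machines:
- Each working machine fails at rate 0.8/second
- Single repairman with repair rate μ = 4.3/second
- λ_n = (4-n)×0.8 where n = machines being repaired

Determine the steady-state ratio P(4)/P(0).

P(4)/P(0) = ∏_{i=0}^{4-1} λ_i/μ_{i+1}
= (4-0)×0.8/4.3 × (4-1)×0.8/4.3 × (4-2)×0.8/4.3 × (4-3)×0.8/4.3
= 0.02875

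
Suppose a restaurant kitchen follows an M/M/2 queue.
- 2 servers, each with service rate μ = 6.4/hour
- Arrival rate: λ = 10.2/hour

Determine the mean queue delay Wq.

Traffic intensity: ρ = λ/(cμ) = 10.2/(2×6.4) = 0.7969
Since ρ = 0.7969 < 1, system is stable.
Offered load a = λ/μ = cρ = 10.2/6.4 = 1.5937
P₀ = [ Σₙ₌₀^1 aⁿ/n! + a^2/(2!(1-ρ)) ]⁻¹
Σ = a^0/0! + a^1/1! = 1.00000 + 1.59375 = 2.5938
a^2/(2!(1-ρ)) = 2.54004/(2 × 0.203125) = 6.2524
P₀ = 1/(2.5938 + 6.2524) = 0.1130
Lq = P₀·a^2·ρ / (2!(1-ρ)²) = 0.113043 × 2.54004 × 0.796875 / (2 × 0.0412598) = 2.7728
Wq = Lq/λ = 2.7728/10.2 = 0.2718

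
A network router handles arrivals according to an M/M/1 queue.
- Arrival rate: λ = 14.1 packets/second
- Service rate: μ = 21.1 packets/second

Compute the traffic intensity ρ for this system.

Server utilization: ρ = λ/μ
ρ = 14.1/21.1 = 0.6682
The server is busy 66.82% of the time.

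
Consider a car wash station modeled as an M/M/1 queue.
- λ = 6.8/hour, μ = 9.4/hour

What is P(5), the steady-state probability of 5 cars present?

ρ = λ/μ = 6.8/9.4 = 0.7234
P(n) = (1-ρ)ρⁿ
P(5) = (1-0.7234) × 0.7234^5
P(5) = 0.276600 × 0.198104
P(5) = 0.05480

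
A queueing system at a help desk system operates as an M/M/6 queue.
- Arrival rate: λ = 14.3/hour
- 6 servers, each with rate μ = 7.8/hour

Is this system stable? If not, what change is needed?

Stability requires ρ = λ/(cμ) < 1
ρ = 14.3/(6 × 7.8) = 14.3/46.80 = 0.3056
Since 0.3056 < 1, the system is STABLE.
The servers are busy 30.56% of the time.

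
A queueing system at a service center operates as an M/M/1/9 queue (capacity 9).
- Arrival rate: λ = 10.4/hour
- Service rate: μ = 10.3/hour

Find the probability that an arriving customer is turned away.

ρ = λ/μ = 10.4/10.3 = 1.00971
P₀ = (1-ρ)/(1-ρ^(K+1)) = (1-1.00971)/(1-1.00971^10) = -0.0097100/-0.10145 = 0.09571
P_K = P₀×ρ^K = 0.09571 × 1.00971^9 = 0.09571 × 1.0909 = 0.1044
Blocking probability = 10.44%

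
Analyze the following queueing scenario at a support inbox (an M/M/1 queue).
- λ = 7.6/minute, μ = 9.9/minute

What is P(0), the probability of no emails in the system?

ρ = λ/μ = 7.6/9.9 = 0.7677
P(0) = 1 - ρ = 1 - 0.7677 = 0.2323
The server is idle 23.23% of the time.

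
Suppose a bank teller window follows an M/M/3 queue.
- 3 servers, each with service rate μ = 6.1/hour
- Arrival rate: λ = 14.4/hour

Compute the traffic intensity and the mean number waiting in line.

Traffic intensity: ρ = λ/(cμ) = 14.4/(3×6.1) = 0.7869
Since ρ = 0.7869 < 1, system is stable.
Offered load a = λ/μ = cρ = 14.4/6.1 = 2.3607
P₀ = [ Σₙ₌₀^2 aⁿ/n! + a^3/(3!(1-ρ)) ]⁻¹
Σ = a^0/0! + a^1/1! + a^2/2! = 1.0000 + 2.3607 + 2.7863 = 6.1470
a^3/(3!(1-ρ)) = 13.15522/(6 × 0.2131148) = 10.2881
P₀ = 1/(6.1470 + 10.2881) = 0.06085
Lq = P₀·a^3·ρ / (3!(1-ρ)²) = 0.060846 × 13.1552 × 0.78689 / (6 × 0.045418) = 2.3113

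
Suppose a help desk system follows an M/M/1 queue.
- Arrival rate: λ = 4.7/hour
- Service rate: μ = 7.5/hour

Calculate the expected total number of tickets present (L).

ρ = λ/μ = 4.7/7.5 = 0.6267
For M/M/1: L = λ/(μ-λ)
L = 4.7/(7.5-4.7) = 4.7/2.80
L = 1.6786 tickets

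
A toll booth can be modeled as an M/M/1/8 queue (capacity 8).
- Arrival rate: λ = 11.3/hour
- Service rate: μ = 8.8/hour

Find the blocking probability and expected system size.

ρ = λ/μ = 11.3/8.8 = 1.2841
P₀ = (1-ρ)/(1-ρ^(K+1)) = (1-1.2841)/(1-1.2841^9) = -0.2841/-8.4927 = 0.03345
P_K = P₀×ρ^K = 0.03345 × 1.2841^8 = 0.03345 × 7.3925 = 0.2473
Blocking probability P_8 = 0.2473 (24.73%)
L = ρ[1 - (K+1)ρ^K + Kρ^(K+1)] / [(1-ρ)(1-ρ^(K+1))]
L = 1.2841 × (1 - 9×7.3925 + 8×9.4927) / ((1 - 1.2841) × (1 - 9.4927)) = 5.5398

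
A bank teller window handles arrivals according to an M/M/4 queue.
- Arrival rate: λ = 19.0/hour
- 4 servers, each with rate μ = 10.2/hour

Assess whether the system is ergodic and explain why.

Stability requires ρ = λ/(cμ) < 1
ρ = 19.0/(4 × 10.2) = 19.0/40.80 = 0.4657
Since 0.4657 < 1, the system is STABLE.
The servers are busy 46.57% of the time.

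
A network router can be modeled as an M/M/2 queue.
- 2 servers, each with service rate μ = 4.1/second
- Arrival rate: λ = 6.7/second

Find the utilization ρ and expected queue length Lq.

Traffic intensity: ρ = λ/(cμ) = 6.7/(2×4.1) = 0.8171
Since ρ = 0.8171 < 1, system is stable.
Offered load a = λ/μ = cρ = 6.7/4.1 = 1.6341
P₀ = [ Σₙ₌₀^1 aⁿ/n! + a^2/(2!(1-ρ)) ]⁻¹
Σ = a^0/0! + a^1/1! = 1.0000 + 1.6341 = 2.6341
a^2/(2!(1-ρ)) = 2.67043/(2 × 0.182927) = 7.2992
P₀ = 1/(2.6341 + 7.2992) = 0.1007
Lq = P₀·a^2·ρ / (2!(1-ρ)²) = 0.100671 × 2.67043 × 0.817073 / (2 × 0.0334622) = 3.2822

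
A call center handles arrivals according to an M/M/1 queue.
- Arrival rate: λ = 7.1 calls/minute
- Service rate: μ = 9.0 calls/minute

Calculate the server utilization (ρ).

Server utilization: ρ = λ/μ
ρ = 7.1/9.0 = 0.7889
The server is busy 78.89% of the time.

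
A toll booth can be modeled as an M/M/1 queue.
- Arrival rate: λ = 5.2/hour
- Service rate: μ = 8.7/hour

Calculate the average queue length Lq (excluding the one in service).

ρ = λ/μ = 5.2/8.7 = 0.5977
For M/M/1: Lq = λ²/(μ(μ-λ))
Lq = 27.04/(8.7 × 3.50)
Lq = 0.8880 vehicles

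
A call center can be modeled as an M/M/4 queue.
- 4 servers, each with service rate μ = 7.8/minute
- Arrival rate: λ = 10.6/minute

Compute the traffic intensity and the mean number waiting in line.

Traffic intensity: ρ = λ/(cμ) = 10.6/(4×7.8) = 0.3397
Since ρ = 0.3397 < 1, system is stable.
Offered load a = λ/μ = cρ = 10.6/7.8 = 1.3590
P₀ = [ Σₙ₌₀^3 aⁿ/n! + a^4/(4!(1-ρ)) ]⁻¹
Σ = a^0/0! + a^1/1! + a^2/2! + a^3/3! = 1.0000 + 1.3590 + 0.9234 + 0.4183 = 3.7007
a^4/(4!(1-ρ)) = 3.4107/(24 × 0.6603) = 0.2152
P₀ = 1/(3.7007 + 0.2152) = 0.2554
Lq = P₀·a^4·ρ / (4!(1-ρ)²) = 0.25537 × 3.4107 × 0.33974 / (24 × 0.43594) = 0.02828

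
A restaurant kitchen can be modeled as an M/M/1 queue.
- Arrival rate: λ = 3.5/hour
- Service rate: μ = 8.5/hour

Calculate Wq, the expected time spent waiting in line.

First, compute utilization: ρ = λ/μ = 3.5/8.5 = 0.4118
For M/M/1: Wq = λ/(μ(μ-λ))
Wq = 3.5/(8.5 × (8.5-3.5))
Wq = 3.5/(8.5 × 5.00)
Wq = 0.08235 hours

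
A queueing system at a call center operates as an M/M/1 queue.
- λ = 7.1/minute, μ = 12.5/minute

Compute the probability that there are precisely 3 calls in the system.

ρ = λ/μ = 7.1/12.5 = 0.5680
P(n) = (1-ρ)ρⁿ
P(3) = (1-0.5680) × 0.5680^3
P(3) = 0.43200 × 0.18325
P(3) = 0.07916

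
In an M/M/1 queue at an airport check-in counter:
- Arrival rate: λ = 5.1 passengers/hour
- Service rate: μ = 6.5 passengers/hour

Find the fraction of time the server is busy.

Server utilization: ρ = λ/μ
ρ = 5.1/6.5 = 0.7846
The server is busy 78.46% of the time.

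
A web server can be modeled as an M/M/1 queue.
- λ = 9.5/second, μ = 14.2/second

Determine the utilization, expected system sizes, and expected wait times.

Step 1: ρ = λ/μ = 9.5/14.2 = 0.6690
Step 2: L = λ/(μ-λ) = 9.5/4.70 = 2.0213
Step 3: Lq = λ²/(μ(μ-λ)) = 90.25/(14.2×4.70) = 1.3523
Step 4: W = 1/(μ-λ) = 1/4.70 = 0.21277
Step 5: Wq = λ/(μ(μ-λ)) = 9.5/(14.2×4.70) = 0.1423
Step 6: P(0) = 1-ρ = 0.3310
Verify: L = λW = 9.5×0.21277 = 2.0213 ✔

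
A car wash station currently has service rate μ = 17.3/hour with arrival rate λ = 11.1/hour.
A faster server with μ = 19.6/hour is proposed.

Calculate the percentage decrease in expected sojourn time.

System 1: ρ₁ = 11.1/17.3 = 0.6416, W₁ = 1/(17.3-11.1) = 0.16129
System 2: ρ₂ = 11.1/19.6 = 0.5663, W₂ = 1/(19.6-11.1) = 0.11765
Improvement: (W₁-W₂)/W₁ = (0.16129-0.11765)/0.16129 = 27.06%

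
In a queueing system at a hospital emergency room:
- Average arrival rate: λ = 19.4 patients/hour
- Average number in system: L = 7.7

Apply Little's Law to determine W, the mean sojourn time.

Little's Law: L = λW, so W = L/λ
W = 7.7/19.4 = 0.3969 hours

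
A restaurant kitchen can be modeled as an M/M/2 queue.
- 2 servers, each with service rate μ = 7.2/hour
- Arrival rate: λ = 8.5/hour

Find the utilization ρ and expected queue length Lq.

Traffic intensity: ρ = λ/(cμ) = 8.5/(2×7.2) = 0.5903
Since ρ = 0.5903 < 1, system is stable.
Offered load a = λ/μ = cρ = 8.5/7.2 = 1.1806
P₀ = [ Σₙ₌₀^1 aⁿ/n! + a^2/(2!(1-ρ)) ]⁻¹
Σ = a^0/0! + a^1/1! = 1.0000 + 1.1806 = 2.1806
a^2/(2!(1-ρ)) = 1.3937/(2 × 0.40972) = 1.7008
P₀ = 1/(2.1806 + 1.7008) = 0.2576
Lq = P₀·a^2·ρ / (2!(1-ρ)²) = 0.25764 × 1.3937 × 0.59028 / (2 × 0.16787) = 0.6313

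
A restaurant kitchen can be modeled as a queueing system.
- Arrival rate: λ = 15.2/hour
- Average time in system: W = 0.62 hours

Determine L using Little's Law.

Little's Law: L = λW
L = 15.2 × 0.62 = 9.4240 orders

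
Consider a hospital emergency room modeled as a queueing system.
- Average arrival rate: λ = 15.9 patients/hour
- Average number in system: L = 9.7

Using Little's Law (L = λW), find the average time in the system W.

Little's Law: L = λW, so W = L/λ
W = 9.7/15.9 = 0.6101 hours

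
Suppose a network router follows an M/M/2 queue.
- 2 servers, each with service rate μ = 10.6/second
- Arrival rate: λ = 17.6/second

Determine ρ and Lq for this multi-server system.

Traffic intensity: ρ = λ/(cμ) = 17.6/(2×10.6) = 0.8302
Since ρ = 0.8302 < 1, system is stable.
Offered load a = λ/μ = cρ = 17.6/10.6 = 1.6604
P₀ = [ Σₙ₌₀^1 aⁿ/n! + a^2/(2!(1-ρ)) ]⁻¹
Σ = a^0/0! + a^1/1! = 1.0000 + 1.6604 = 2.6604
a^2/(2!(1-ρ)) = 2.75685/(2 × 0.169811) = 8.1174
P₀ = 1/(2.6604 + 8.1174) = 0.09278
Lq = P₀·a^2·ρ / (2!(1-ρ)²) = 0.0927835 × 2.75685 × 0.830189 / (2 × 0.0288359) = 3.6821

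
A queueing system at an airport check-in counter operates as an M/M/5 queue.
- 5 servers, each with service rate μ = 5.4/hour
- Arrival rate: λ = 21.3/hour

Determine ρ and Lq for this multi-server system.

Traffic intensity: ρ = λ/(cμ) = 21.3/(5×5.4) = 0.7889
Since ρ = 0.7889 < 1, system is stable.
Offered load a = λ/μ = cρ = 21.3/5.4 = 3.9444
P₀ = [ Σₙ₌₀^4 aⁿ/n! + a^5/(5!(1-ρ)) ]⁻¹
Σ = a^0/0! + a^1/1! + a^2/2! + a^3/3! + a^4/4! = 1.0000 + 3.9444 + 7.7793 + 10.2284 + 10.0863 = 33.0384
a^5/(5!(1-ρ)) = 954.8370/(120 × 0.2111111) = 37.6909
P₀ = 1/(33.0384 + 37.6909) = 0.01414
Lq = P₀·a^5·ρ / (5!(1-ρ)²) = 0.014138 × 954.8370 × 0.78889 / (120 × 0.044568) = 1.9913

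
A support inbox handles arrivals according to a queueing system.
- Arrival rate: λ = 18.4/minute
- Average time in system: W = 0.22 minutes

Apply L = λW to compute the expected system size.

Little's Law: L = λW
L = 18.4 × 0.22 = 4.0480 emails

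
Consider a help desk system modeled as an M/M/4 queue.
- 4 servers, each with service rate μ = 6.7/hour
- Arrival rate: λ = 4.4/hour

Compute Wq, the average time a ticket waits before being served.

Traffic intensity: ρ = λ/(cμ) = 4.4/(4×6.7) = 0.1642
Since ρ = 0.1642 < 1, system is stable.
Offered load a = λ/μ = cρ = 4.4/6.7 = 0.6567
P₀ = [ Σₙ₌₀^3 aⁿ/n! + a^4/(4!(1-ρ)) ]⁻¹
Σ = a^0/0! + a^1/1! + a^2/2! + a^3/3! = 1.0000 + 0.65672 + 0.21564 + 0.047204 = 1.9196
a^4/(4!(1-ρ)) = 0.18600/(24 × 0.83582) = 0.009272
P₀ = 1/(1.9196 + 0.009272) = 0.5184
Lq = P₀·a^4·ρ / (4!(1-ρ)²) = 0.5184 × 0.1860 × 0.1642 / (24 × 0.6986) = 0.0009443
Wq = Lq/λ = 0.0009443/4.4 = 0.0002146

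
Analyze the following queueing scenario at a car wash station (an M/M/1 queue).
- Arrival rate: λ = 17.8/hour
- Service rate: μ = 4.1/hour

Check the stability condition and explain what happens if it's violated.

Stability requires ρ = λ/(cμ) < 1
ρ = 17.8/(1 × 4.1) = 17.8/4.10 = 4.3415
Since 4.3415 ≥ 1, the system is UNSTABLE.
Queue grows without bound. Need μ > λ = 17.8.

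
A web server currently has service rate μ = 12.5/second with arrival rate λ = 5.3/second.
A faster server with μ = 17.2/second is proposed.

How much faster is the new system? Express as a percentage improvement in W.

System 1: ρ₁ = 5.3/12.5 = 0.4240, W₁ = 1/(12.5-5.3) = 0.1389
System 2: ρ₂ = 5.3/17.2 = 0.3081, W₂ = 1/(17.2-5.3) = 0.08403
Improvement: (W₁-W₂)/W₁ = (0.1389-0.08403)/0.1389 = 39.50%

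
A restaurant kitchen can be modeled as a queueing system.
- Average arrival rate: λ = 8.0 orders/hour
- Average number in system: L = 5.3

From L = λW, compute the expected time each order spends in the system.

Little's Law: L = λW, so W = L/λ
W = 5.3/8.0 = 0.6625 hours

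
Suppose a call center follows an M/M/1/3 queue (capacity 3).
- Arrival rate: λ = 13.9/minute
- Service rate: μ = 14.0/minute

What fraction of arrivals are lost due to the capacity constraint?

ρ = λ/μ = 13.9/14.0 = 0.99286
P₀ = (1-ρ)/(1-ρ^(K+1)) = (1-0.99286)/(1-0.99286^4) = 0.007140/0.02826 = 0.2527
P_K = P₀×ρ^K = 0.2527 × 0.99286^3 = 0.2527 × 0.9787 = 0.2473
Blocking probability = 24.73%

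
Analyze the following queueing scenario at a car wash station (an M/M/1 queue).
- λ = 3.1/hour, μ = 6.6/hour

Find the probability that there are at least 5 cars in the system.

ρ = λ/μ = 3.1/6.6 = 0.4697
P(N ≥ n) = ρⁿ
P(N ≥ 5) = 0.4697^5
P(N ≥ 5) = 0.02286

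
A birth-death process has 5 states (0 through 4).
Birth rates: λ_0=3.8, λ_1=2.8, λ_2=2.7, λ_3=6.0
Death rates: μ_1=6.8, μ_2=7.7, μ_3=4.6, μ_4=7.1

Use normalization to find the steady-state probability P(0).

Ratios P(n)/P(0) = (λ₀···λₙ₋₁)/(μ₁···μₙ):
P(1)/P(0) = (3.8)/(6.8) = 0.5588
P(2)/P(0) = (3.8×2.8)/(6.8×7.7) = 0.2032
P(3)/P(0) = (3.8×2.8×2.7)/(6.8×7.7×4.6) = 0.1193
P(4)/P(0) = (3.8×2.8×2.7×6.0)/(6.8×7.7×4.6×7.1) = 0.1008

Normalization: ∑ P(n) = 1
P(0) × (1.0000 + 0.5588 + 0.2032 + 0.1193 + 0.1008) = 1
P(0) × 1.9821 = 1
P(0) = 1/1.9821 = 0.5045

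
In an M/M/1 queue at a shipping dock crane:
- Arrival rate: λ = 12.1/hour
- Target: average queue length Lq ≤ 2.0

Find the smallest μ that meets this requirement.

For M/M/1: Lq = λ²/(μ(μ-λ))
Need Lq ≤ 2.0, i.e. μ(μ-λ) ≥ λ²/2.0
μ² - 12.1μ - 146.41/2.0 ≥ 0  →  μ² - 12.1μ - 73.2050 ≥ 0
Quadratic formula (positive root): μ = [λ + √(λ² + 4×73.2050)]/2
Discriminant: 146.41 + 4×73.2050 = 439.2300, √439.2300 = 20.9578
μ ≥ (12.1 + 20.9578)/2 = 16.5289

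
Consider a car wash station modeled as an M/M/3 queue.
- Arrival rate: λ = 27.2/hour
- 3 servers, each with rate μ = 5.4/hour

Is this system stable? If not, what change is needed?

Stability requires ρ = λ/(cμ) < 1
ρ = 27.2/(3 × 5.4) = 27.2/16.20 = 1.6790
Since 1.6790 ≥ 1, the system is UNSTABLE.
Need c > λ/μ = 27.2/5.4 = 5.04.
Minimum servers needed: c = 6.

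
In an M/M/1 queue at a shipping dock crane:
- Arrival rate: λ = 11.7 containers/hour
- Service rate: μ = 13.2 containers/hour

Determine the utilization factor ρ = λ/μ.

Server utilization: ρ = λ/μ
ρ = 11.7/13.2 = 0.8864
The server is busy 88.64% of the time.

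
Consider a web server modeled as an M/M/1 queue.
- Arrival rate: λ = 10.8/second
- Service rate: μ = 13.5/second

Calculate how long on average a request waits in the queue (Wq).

First, compute utilization: ρ = λ/μ = 10.8/13.5 = 0.8000
For M/M/1: Wq = λ/(μ(μ-λ))
Wq = 10.8/(13.5 × (13.5-10.8))
Wq = 10.8/(13.5 × 2.70)
Wq = 0.2963 seconds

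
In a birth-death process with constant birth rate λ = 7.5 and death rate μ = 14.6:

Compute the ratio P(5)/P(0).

For constant rates: P(n)/P(0) = (λ/μ)^n
P(5)/P(0) = (7.5/14.6)^5 = 0.5137^5 = 0.03577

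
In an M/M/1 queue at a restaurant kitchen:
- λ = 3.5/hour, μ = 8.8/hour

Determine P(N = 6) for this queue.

ρ = λ/μ = 3.5/8.8 = 0.39773
P(n) = (1-ρ)ρⁿ
P(6) = (1-0.39773) × 0.39773^6
P(6) = 0.6023 × 0.003958
P(6) = 0.002384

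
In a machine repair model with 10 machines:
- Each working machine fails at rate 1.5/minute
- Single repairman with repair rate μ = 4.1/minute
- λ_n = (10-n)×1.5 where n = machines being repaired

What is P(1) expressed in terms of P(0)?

P(1)/P(0) = ∏_{i=0}^{1-1} λ_i/μ_{i+1}
= (10-0)×1.5/4.1
= 3.6585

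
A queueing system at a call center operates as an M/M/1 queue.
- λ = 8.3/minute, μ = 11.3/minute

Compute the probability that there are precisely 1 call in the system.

ρ = λ/μ = 8.3/11.3 = 0.7345
P(n) = (1-ρ)ρⁿ
P(1) = (1-0.7345) × 0.7345^1
P(1) = 0.2655 × 0.7345
P(1) = 0.1950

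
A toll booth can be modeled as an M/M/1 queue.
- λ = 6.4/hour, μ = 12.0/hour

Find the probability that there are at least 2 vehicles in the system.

ρ = λ/μ = 6.4/12.0 = 0.5333
P(N ≥ n) = ρⁿ
P(N ≥ 2) = 0.5333^2
P(N ≥ 2) = 0.2844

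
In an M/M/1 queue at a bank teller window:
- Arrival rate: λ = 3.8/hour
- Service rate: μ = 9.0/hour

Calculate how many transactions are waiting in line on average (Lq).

ρ = λ/μ = 3.8/9.0 = 0.4222
For M/M/1: Lq = λ²/(μ(μ-λ))
Lq = 14.44/(9.0 × 5.20)
Lq = 0.3085 transactions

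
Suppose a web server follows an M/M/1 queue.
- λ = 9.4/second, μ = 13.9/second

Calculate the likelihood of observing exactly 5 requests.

ρ = λ/μ = 9.4/13.9 = 0.67626
P(n) = (1-ρ)ρⁿ
P(5) = (1-0.67626) × 0.67626^5
P(5) = 0.32374 × 0.14144
P(5) = 0.04579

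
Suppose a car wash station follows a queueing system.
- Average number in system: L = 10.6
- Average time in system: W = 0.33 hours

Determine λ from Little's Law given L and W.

Little's Law: L = λW, so λ = L/W
λ = 10.6/0.33 = 32.1212 cars/hour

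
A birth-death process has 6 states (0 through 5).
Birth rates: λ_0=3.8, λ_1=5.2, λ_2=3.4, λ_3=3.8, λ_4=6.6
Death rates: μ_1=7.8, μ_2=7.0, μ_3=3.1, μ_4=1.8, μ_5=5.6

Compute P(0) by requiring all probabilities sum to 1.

Ratios P(n)/P(0) = (λ₀···λₙ₋₁)/(μ₁···μₙ):
P(1)/P(0) = (3.8)/(7.8) = 0.4872
P(2)/P(0) = (3.8×5.2)/(7.8×7.0) = 0.3619
P(3)/P(0) = (3.8×5.2×3.4)/(7.8×7.0×3.1) = 0.3969
P(4)/P(0) = (3.8×5.2×3.4×3.8)/(7.8×7.0×3.1×1.8) = 0.8380
P(5)/P(0) = (3.8×5.2×3.4×3.8×6.6)/(7.8×7.0×3.1×1.8×5.6) = 0.9876

Normalization: ∑ P(n) = 1
P(0) × (1.0000 + 0.4872 + 0.3619 + 0.3969 + 0.8380 + 0.9876) = 1
P(0) × 4.0716 = 1
P(0) = 1/4.0716 = 0.2456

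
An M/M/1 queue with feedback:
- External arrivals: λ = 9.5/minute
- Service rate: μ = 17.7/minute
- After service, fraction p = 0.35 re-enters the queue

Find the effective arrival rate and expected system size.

Effective arrival rate: λ_eff = λ/(1-p) = 9.5/(1-0.35) = 9.5/0.65 = 14.6154
ρ = λ_eff/μ = 14.6154/17.7 = 0.82573
L = ρ/(1-ρ) = 0.82573/(1-0.82573) = 4.7382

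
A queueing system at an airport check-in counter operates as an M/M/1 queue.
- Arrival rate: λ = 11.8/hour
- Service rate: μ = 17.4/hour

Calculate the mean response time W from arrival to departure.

First, compute utilization: ρ = λ/μ = 11.8/17.4 = 0.6782
For M/M/1: W = 1/(μ-λ)
W = 1/(17.4-11.8) = 1/5.60
W = 0.1786 hours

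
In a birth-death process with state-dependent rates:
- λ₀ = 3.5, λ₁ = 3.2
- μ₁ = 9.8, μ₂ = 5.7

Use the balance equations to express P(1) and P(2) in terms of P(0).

Balance equations:
State 0: λ₀P₀ = μ₁P₁ → P₁ = (λ₀/μ₁)P₀ = (3.5/9.8)P₀ = 0.3571P₀
State 1: P₂ = (λ₀λ₁)/(μ₁μ₂)P₀ = (3.5×3.2)/(9.8×5.7)P₀ = 0.2005P₀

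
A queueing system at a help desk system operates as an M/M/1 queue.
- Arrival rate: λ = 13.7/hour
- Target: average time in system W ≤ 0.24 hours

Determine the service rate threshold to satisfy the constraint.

For M/M/1: W = 1/(μ-λ)
Need W ≤ 0.24, so 1/(μ-λ) ≤ 0.24
μ - λ ≥ 1/0.24 = 4.1667
μ ≥ 13.7 + 4.1667 = 17.8667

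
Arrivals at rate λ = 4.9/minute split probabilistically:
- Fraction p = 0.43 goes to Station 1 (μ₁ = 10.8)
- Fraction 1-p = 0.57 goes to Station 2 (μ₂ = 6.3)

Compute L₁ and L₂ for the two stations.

Effective rates: λ₁ = 4.9×0.43 = 2.107, λ₂ = 4.9×0.57 = 2.793
Station 1: ρ₁ = 2.107/10.8 = 0.1951, L₁ = ρ₁/(1-ρ₁) = 0.1951/(1-0.1951) = 0.2424
Station 2: ρ₂ = 2.793/6.3 = 0.44333, L₂ = ρ₂/(1-ρ₂) = 0.44333/(1-0.44333) = 0.7964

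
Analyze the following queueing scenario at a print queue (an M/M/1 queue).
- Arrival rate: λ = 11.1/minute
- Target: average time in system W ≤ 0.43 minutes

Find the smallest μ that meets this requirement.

For M/M/1: W = 1/(μ-λ)
Need W ≤ 0.43, so 1/(μ-λ) ≤ 0.43
μ - λ ≥ 1/0.43 = 2.3256
μ ≥ 11.1 + 2.3256 = 13.4256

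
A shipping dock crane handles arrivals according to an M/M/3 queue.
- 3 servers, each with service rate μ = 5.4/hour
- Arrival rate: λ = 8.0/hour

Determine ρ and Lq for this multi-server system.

Traffic intensity: ρ = λ/(cμ) = 8.0/(3×5.4) = 0.4938
Since ρ = 0.4938 < 1, system is stable.
Offered load a = λ/μ = cρ = 8.0/5.4 = 1.4815
P₀ = [ Σₙ₌₀^2 aⁿ/n! + a^3/(3!(1-ρ)) ]⁻¹
Σ = a^0/0! + a^1/1! + a^2/2! = 1.0000 + 1.4815 + 1.0974 = 3.5789
a^3/(3!(1-ρ)) = 3.2515/(6 × 0.5062) = 1.0706
P₀ = 1/(3.5789 + 1.0706) = 0.2151
Lq = P₀·a^3·ρ / (3!(1-ρ)²) = 0.2151 × 3.2515 × 0.4938 / (6 × 0.2562) = 0.2247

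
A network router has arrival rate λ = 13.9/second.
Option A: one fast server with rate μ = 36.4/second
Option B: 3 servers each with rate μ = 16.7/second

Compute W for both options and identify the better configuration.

Option A: single server μ = 36.4 (M/M/1)
  ρ_A = 13.9/36.4 = 0.3819
  W_A = 1/(μ-λ) = 1/(36.4-13.9) = 1/22.50 = 0.04444

Option B: 3 servers μ = 16.7 (M/M/3)
  ρ_B = λ/(cμ) = 13.9/(3×16.7) = 0.2774
  Offered load a = λ/μ = cρ = 13.9/16.7 = 0.8323
  P₀ = [ Σₙ₌₀^2 aⁿ/n! + a^3/(3!(1-ρ)) ]⁻¹
  Σ = a^0/0! + a^1/1! + a^2/2! = 1.0000 + 0.8323 + 0.3464 = 2.1787
  a^3/(3!(1-ρ)) = 0.5766/(6 × 0.7226) = 0.1330
  P₀ = 1/(2.1787 + 0.1330) = 0.4326
  Lq = P₀·a^3·ρ / (3!(1-ρ)²) = 0.4326 × 0.5766 × 0.2774 / (6 × 0.5221) = 0.02209
  Wq_B = Lq/λ = 0.02209/13.9 = 0.001589
  W_B = Wq_B + 1/μ = 0.001589 + 0.05988 = 0.06147

Since W_A = 0.04444 < W_B = 0.06147, Option A (single fast server) has the shorter time in system.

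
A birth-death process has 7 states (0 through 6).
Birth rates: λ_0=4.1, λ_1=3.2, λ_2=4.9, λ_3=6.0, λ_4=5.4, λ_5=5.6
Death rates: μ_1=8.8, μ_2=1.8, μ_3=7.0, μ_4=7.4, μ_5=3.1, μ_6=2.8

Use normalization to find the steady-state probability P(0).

Ratios P(n)/P(0) = (λ₀···λₙ₋₁)/(μ₁···μₙ):
P(1)/P(0) = (4.1)/(8.8) = 0.4659
P(2)/P(0) = (4.1×3.2)/(8.8×1.8) = 0.8283
P(3)/P(0) = (4.1×3.2×4.9)/(8.8×1.8×7.0) = 0.5798
P(4)/P(0) = (4.1×3.2×4.9×6.0)/(8.8×1.8×7.0×7.4) = 0.4701
P(5)/P(0) = (4.1×3.2×4.9×6.0×5.4)/(8.8×1.8×7.0×7.4×3.1) = 0.8189
P(6)/P(0) = (4.1×3.2×4.9×6.0×5.4×5.6)/(8.8×1.8×7.0×7.4×3.1×2.8) = 1.6378

Normalization: ∑ P(n) = 1
P(0) × (1.0000 + 0.4659 + 0.8283 + 0.5798 + 0.4701 + 0.8189 + 1.6378) = 1
P(0) × 5.8008 = 1
P(0) = 1/5.8008 = 0.1724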